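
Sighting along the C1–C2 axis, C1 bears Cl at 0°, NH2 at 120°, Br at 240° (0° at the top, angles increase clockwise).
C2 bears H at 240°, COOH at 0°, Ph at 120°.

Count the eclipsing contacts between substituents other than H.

2

Non-H eclipsing pairs: Cl(0°)/COOH(0°); NH2(120°)/Ph(120°) — 2 interactions.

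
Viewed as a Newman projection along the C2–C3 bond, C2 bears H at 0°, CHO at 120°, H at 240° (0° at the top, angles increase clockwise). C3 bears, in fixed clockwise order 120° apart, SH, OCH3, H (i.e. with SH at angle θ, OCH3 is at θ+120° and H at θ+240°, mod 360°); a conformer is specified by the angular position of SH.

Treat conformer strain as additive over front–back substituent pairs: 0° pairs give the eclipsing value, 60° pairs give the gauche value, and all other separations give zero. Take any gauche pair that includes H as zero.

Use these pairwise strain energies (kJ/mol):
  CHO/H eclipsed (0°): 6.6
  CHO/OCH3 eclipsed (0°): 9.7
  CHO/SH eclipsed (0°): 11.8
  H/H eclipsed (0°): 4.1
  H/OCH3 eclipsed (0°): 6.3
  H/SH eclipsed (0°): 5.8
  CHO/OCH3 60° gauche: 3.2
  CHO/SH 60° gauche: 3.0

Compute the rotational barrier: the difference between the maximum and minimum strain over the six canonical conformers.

SH at 0° is eclipsed. H at 0° is eclipsed with SH at 0° (5.8); CHO at 120° is eclipsed with OCH3 at 120° (9.7); H at 240° is eclipsed with H at 240° (4.1). Total 19.6 kJ/mol.
SH at 60° is staggered. CHO at 120° is gauche with SH at 60° (3.0); CHO at 120° is gauche with OCH3 at 180° (3.2). Total 6.2 kJ/mol.
SH at 120° is eclipsed. H at 0° is eclipsed with H at 0° (4.1); CHO at 120° is eclipsed with SH at 120° (11.8); H at 240° is eclipsed with OCH3 at 240° (6.3). Total 22.2 kJ/mol.
SH at 180° is staggered. CHO at 120° is gauche with SH at 180° (3.0). Total 3.0 kJ/mol.
SH at 240° is eclipsed. H at 0° is eclipsed with OCH3 at 0° (6.3); CHO at 120° is eclipsed with H at 120° (6.6); H at 240° is eclipsed with SH at 240° (5.8). Total 18.7 kJ/mol.
SH at 300° is staggered. CHO at 120° is gauche with OCH3 at 60° (3.2). Total 3.2 kJ/mol.
Max at 120° (22.2 kJ/mol), min at 180° (3.0 kJ/mol); barrier = 19.2 kJ/mol.

19.2 kJ/mol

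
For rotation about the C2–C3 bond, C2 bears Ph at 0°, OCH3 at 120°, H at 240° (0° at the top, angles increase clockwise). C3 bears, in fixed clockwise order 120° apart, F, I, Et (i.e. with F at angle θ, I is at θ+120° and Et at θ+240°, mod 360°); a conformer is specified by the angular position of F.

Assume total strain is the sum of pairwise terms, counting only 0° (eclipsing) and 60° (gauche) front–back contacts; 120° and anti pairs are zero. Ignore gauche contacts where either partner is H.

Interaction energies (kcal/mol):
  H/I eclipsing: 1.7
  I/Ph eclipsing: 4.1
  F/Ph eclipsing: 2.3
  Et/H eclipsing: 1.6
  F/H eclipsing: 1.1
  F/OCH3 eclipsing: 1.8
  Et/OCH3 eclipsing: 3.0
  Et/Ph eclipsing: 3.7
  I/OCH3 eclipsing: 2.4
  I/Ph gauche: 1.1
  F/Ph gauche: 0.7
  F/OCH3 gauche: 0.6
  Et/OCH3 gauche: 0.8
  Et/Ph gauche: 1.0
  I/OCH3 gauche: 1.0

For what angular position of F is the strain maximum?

240°

F at 0° is eclipsed. Ph at 0° is eclipsed with F at 0° (2.3); OCH3 at 120° is eclipsed with I at 120° (2.4); H at 240° is eclipsed with Et at 240° (1.6). Total 6.3 kcal/mol.
F at 60° is staggered. Ph at 0° is gauche with F at 60° (0.7); Ph at 0° is gauche with Et at 300° (1.0); OCH3 at 120° is gauche with F at 60° (0.6); OCH3 at 120° is gauche with I at 180° (1.0). Total 3.3 kcal/mol.
F at 120° is eclipsed. Ph at 0° is eclipsed with Et at 0° (3.7); OCH3 at 120° is eclipsed with F at 120° (1.8); H at 240° is eclipsed with I at 240° (1.7). Total 7.2 kcal/mol.
F at 180° is staggered. Ph at 0° is gauche with I at 300° (1.1); Ph at 0° is gauche with Et at 60° (1.0); OCH3 at 120° is gauche with F at 180° (0.6); OCH3 at 120° is gauche with Et at 60° (0.8). Total 3.5 kcal/mol.
F at 240° is eclipsed. Ph at 0° is eclipsed with I at 0° (4.1); OCH3 at 120° is eclipsed with Et at 120° (3.0); H at 240° is eclipsed with F at 240° (1.1). Total 8.2 kcal/mol.
F at 300° is staggered. Ph at 0° is gauche with F at 300° (0.7); Ph at 0° is gauche with I at 60° (1.1); OCH3 at 120° is gauche with I at 60° (1.0); OCH3 at 120° is gauche with Et at 180° (0.8). Total 3.6 kcal/mol.
The maximum (8.2 kcal/mol) occurs with F at 240°.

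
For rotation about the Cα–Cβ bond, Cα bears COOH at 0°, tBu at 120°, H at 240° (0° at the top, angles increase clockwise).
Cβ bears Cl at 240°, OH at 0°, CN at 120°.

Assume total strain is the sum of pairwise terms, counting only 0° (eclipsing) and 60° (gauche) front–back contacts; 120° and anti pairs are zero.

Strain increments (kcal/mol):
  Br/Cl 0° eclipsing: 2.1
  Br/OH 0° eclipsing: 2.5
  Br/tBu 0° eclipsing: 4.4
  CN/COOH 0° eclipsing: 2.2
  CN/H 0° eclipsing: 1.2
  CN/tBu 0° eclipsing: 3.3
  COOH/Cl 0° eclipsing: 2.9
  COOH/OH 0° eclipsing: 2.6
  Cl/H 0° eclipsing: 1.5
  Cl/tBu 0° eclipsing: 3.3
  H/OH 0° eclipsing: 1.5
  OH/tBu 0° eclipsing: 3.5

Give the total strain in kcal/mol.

7.4 kcal/mol

This conformer (eclipsed): COOH–OH eclipsed, tBu–CN eclipsed, H–Cl eclipsed; 2.6 + 3.3 + 1.5 = 7.4 kcal/mol.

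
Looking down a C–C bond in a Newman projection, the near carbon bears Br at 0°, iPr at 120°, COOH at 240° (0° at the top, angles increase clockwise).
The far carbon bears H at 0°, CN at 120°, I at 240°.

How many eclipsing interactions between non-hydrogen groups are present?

Non-H eclipsing pairs: iPr(120°)/CN(120°); COOH(240°)/I(240°) — 2 interactions.

2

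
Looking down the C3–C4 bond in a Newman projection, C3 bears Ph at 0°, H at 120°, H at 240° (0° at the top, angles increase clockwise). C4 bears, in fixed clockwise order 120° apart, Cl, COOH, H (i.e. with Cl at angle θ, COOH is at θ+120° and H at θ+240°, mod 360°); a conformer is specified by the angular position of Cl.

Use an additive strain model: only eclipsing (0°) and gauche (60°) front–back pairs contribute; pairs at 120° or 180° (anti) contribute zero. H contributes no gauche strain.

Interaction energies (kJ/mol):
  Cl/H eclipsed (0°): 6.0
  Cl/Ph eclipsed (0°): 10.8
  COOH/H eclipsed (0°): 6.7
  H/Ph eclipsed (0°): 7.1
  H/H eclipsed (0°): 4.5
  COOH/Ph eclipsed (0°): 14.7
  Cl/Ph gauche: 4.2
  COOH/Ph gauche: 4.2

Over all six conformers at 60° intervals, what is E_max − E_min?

Cl at 0° (eclipsed): Ph–Cl eclipsed, H–COOH eclipsed, H–H eclipsed; 10.8 + 6.7 + 4.5 = 22.0 kJ/mol.
Cl at 60° (staggered): Ph–Cl gauche; 4.2 = 4.2 kJ/mol.
Cl at 120° (eclipsed): Ph–H eclipsed, H–Cl eclipsed, H–COOH eclipsed; 7.1 + 6.0 + 6.7 = 19.8 kJ/mol.
Cl at 180° (staggered): Ph–COOH gauche; 4.2 = 4.2 kJ/mol.
Cl at 240° (eclipsed): Ph–COOH eclipsed, H–H eclipsed, H–Cl eclipsed; 14.7 + 4.5 + 6.0 = 25.2 kJ/mol.
Cl at 300° (staggered): Ph–Cl gauche, Ph–COOH gauche; 4.2 + 4.2 = 8.4 kJ/mol.
Max at 240° (25.2 kJ/mol), min at 60° (4.2 kJ/mol); barrier = 21.0 kJ/mol.

21.0 kJ/mol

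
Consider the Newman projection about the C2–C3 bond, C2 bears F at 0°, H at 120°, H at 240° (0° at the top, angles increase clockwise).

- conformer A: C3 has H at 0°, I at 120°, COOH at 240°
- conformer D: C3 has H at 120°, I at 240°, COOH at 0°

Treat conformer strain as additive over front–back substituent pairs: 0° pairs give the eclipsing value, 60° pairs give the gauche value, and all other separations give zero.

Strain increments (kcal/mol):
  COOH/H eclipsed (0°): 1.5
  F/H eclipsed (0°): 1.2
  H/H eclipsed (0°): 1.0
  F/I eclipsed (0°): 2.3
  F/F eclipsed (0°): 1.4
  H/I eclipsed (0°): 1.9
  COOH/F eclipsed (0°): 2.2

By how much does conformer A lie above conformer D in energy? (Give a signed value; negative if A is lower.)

-0.5 kcal/mol

A (eclipsed): F–H eclipsed, H–I eclipsed, H–COOH eclipsed; 1.2 + 1.9 + 1.5 = 4.6 kcal/mol.
D (eclipsed): F–COOH eclipsed, H–H eclipsed, H–I eclipsed; 2.2 + 1.0 + 1.9 = 5.1 kcal/mol.
E(A) − E(D) = 4.6 − 5.1 = -0.5 kcal/mol.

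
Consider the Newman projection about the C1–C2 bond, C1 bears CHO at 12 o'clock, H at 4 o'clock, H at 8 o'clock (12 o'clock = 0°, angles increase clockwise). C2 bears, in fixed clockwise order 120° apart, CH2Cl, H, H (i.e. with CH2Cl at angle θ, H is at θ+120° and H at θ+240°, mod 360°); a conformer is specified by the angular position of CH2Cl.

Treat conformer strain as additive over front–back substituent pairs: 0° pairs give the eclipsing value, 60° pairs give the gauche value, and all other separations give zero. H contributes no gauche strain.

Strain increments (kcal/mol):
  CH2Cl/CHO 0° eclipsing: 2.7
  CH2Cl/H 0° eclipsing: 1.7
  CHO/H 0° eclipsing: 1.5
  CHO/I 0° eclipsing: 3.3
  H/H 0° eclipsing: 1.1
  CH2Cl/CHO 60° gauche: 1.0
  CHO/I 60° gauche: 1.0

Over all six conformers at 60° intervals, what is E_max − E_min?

4.9 kcal/mol

CH2Cl at 0° (eclipsed): CHO–CH2Cl eclipsed, H–H eclipsed, H–H eclipsed; 2.7 + 1.1 + 1.1 = 4.9 kcal/mol.
CH2Cl at 60° (staggered): CHO–CH2Cl gauche; 1.0 = 1.0 kcal/mol.
CH2Cl at 120° (eclipsed): CHO–H eclipsed, H–CH2Cl eclipsed, H–H eclipsed; 1.5 + 1.7 + 1.1 = 4.3 kcal/mol.
CH2Cl at 180° (staggered): no non-H gauche contacts → 0.0 kcal/mol.
CH2Cl at 240° (eclipsed): CHO–H eclipsed, H–H eclipsed, H–CH2Cl eclipsed; 1.5 + 1.1 + 1.7 = 4.3 kcal/mol.
CH2Cl at 300° (staggered): CHO–CH2Cl gauche; 1.0 = 1.0 kcal/mol.
Max at 0° (4.9 kcal/mol), min at 180° (0.0 kcal/mol); barrier = 4.9 kcal/mol.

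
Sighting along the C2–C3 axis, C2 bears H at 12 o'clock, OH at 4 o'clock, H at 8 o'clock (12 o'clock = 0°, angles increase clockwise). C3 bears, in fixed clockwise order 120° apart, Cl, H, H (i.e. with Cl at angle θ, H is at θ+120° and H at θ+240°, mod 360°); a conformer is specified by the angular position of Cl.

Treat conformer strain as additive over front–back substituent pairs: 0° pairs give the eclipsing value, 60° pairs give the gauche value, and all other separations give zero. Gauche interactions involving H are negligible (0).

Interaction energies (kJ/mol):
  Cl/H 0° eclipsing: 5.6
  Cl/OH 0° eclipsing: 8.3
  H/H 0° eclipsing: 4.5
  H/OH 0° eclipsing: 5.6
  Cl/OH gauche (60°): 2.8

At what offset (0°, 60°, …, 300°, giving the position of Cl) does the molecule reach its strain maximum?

120°

Cl at 0° (eclipsed): H(0°)/Cl(0°) eclipsed 5.6; OH(120°)/H(120°) eclipsed 5.6; H(240°)/H(240°) eclipsed 4.5 → 15.7 kJ/mol.
Cl at 60° (staggered): OH(120°)/Cl(60°) gauche 2.8 → 2.8 kJ/mol.
Cl at 120° (eclipsed): H(0°)/H(0°) eclipsed 4.5; OH(120°)/Cl(120°) eclipsed 8.3; H(240°)/H(240°) eclipsed 4.5 → 17.3 kJ/mol.
Cl at 180° (staggered): OH(120°)/Cl(180°) gauche 2.8 → 2.8 kJ/mol.
Cl at 240° (eclipsed): H(0°)/H(0°) eclipsed 4.5; OH(120°)/H(120°) eclipsed 5.6; H(240°)/Cl(240°) eclipsed 5.6 → 15.7 kJ/mol.
Cl at 300° (staggered): no non-H gauche contacts → 0.0 kJ/mol.
The maximum (17.3 kJ/mol) occurs with Cl at 120°.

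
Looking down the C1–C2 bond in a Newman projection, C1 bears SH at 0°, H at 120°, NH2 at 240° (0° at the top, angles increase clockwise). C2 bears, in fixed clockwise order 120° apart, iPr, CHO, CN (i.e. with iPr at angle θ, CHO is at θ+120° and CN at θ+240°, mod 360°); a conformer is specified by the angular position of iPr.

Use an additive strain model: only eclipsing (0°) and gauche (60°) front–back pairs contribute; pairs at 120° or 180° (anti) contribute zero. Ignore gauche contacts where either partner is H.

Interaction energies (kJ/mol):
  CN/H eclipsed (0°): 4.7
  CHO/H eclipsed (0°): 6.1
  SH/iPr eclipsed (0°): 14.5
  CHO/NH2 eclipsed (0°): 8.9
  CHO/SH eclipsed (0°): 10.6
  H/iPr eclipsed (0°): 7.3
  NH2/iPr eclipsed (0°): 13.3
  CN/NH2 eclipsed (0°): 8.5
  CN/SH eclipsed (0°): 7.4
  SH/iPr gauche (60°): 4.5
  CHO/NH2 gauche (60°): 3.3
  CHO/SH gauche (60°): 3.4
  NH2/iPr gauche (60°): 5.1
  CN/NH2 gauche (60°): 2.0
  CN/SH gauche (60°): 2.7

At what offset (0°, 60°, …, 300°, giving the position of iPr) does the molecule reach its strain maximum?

0°

iPr at 0° is eclipsed. SH at 0° is eclipsed with iPr at 0° (14.5); H at 120° is eclipsed with CHO at 120° (6.1); NH2 at 240° is eclipsed with CN at 240° (8.5). Total 29.1 kJ/mol.
iPr at 60° is staggered. SH at 0° is gauche with iPr at 60° (4.5); SH at 0° is gauche with CN at 300° (2.7); NH2 at 240° is gauche with CHO at 180° (3.3); NH2 at 240° is gauche with CN at 300° (2.0). Total 12.5 kJ/mol.
iPr at 120° is eclipsed. SH at 0° is eclipsed with CN at 0° (7.4); H at 120° is eclipsed with iPr at 120° (7.3); NH2 at 240° is eclipsed with CHO at 240° (8.9). Total 23.6 kJ/mol.
iPr at 180° is staggered. SH at 0° is gauche with CHO at 300° (3.4); SH at 0° is gauche with CN at 60° (2.7); NH2 at 240° is gauche with iPr at 180° (5.1); NH2 at 240° is gauche with CHO at 300° (3.3). Total 14.5 kJ/mol.
iPr at 240° is eclipsed. SH at 0° is eclipsed with CHO at 0° (10.6); H at 120° is eclipsed with CN at 120° (4.7); NH2 at 240° is eclipsed with iPr at 240° (13.3). Total 28.6 kJ/mol.
iPr at 300° is staggered. SH at 0° is gauche with iPr at 300° (4.5); SH at 0° is gauche with CHO at 60° (3.4); NH2 at 240° is gauche with iPr at 300° (5.1); NH2 at 240° is gauche with CN at 180° (2.0). Total 15.0 kJ/mol.
The maximum (29.1 kJ/mol) occurs with iPr at 0°.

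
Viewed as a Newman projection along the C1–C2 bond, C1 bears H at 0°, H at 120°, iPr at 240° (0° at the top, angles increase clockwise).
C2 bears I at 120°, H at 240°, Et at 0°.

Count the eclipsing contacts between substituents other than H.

Every eclipsing pair involves H, so the count is 0.

0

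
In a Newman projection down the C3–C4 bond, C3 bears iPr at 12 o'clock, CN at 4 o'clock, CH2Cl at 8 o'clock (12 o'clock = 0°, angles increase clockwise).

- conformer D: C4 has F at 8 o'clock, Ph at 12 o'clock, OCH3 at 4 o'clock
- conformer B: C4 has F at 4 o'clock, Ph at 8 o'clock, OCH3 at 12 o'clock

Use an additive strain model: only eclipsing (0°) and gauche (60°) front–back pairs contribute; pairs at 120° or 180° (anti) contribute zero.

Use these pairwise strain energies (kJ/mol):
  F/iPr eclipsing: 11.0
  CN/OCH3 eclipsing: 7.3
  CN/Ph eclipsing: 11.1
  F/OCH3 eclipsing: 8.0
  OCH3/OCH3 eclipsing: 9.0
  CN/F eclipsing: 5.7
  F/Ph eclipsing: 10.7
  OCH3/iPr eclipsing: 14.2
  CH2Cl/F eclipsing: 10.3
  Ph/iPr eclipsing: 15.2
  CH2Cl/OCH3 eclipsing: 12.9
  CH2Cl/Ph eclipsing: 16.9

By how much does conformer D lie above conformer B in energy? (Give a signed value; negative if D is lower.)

-4.0 kJ/mol

D (eclipsed): iPr(0°)/Ph(0°) eclipsed 15.2; CN(120°)/OCH3(120°) eclipsed 7.3; CH2Cl(240°)/F(240°) eclipsed 10.3 → 32.8 kJ/mol.
B (eclipsed): iPr(0°)/OCH3(0°) eclipsed 14.2; CN(120°)/F(120°) eclipsed 5.7; CH2Cl(240°)/Ph(240°) eclipsed 16.9 → 36.8 kJ/mol.
E(D) − E(B) = 32.8 − 36.8 = -4.0 kJ/mol.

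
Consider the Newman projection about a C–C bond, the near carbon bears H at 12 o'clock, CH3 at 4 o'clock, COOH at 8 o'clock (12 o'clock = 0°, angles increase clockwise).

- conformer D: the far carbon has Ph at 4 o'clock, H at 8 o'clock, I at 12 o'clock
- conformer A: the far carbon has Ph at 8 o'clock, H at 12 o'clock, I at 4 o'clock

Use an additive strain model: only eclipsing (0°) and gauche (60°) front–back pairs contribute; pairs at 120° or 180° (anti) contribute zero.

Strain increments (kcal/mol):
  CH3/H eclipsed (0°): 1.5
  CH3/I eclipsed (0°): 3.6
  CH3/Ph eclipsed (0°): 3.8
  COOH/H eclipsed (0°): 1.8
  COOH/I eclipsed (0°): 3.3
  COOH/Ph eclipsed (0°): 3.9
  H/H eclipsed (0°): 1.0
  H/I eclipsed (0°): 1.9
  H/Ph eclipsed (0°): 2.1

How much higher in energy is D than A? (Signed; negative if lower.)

D is eclipsed. H at 0° is eclipsed with I at 0° (1.9); CH3 at 120° is eclipsed with Ph at 120° (3.8); COOH at 240° is eclipsed with H at 240° (1.8). Total 7.5 kcal/mol.
A is eclipsed. H at 0° is eclipsed with H at 0° (1.0); CH3 at 120° is eclipsed with I at 120° (3.6); COOH at 240° is eclipsed with Ph at 240° (3.9). Total 8.5 kcal/mol.
E(D) − E(A) = 7.5 − 8.5 = -1.0 kcal/mol.

-1.0 kcal/mol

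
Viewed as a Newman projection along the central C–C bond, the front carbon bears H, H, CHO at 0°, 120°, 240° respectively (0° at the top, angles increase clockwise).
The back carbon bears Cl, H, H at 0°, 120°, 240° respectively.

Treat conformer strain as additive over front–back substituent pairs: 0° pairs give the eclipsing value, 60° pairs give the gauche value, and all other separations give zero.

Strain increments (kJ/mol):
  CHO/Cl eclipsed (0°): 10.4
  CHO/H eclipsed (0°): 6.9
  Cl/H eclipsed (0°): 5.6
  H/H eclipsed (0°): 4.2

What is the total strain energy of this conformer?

This conformer (eclipsed): H(0°)/Cl(0°) eclipsed 5.6; H(120°)/H(120°) eclipsed 4.2; CHO(240°)/H(240°) eclipsed 6.9 → 16.7 kJ/mol.

16.7 kJ/mol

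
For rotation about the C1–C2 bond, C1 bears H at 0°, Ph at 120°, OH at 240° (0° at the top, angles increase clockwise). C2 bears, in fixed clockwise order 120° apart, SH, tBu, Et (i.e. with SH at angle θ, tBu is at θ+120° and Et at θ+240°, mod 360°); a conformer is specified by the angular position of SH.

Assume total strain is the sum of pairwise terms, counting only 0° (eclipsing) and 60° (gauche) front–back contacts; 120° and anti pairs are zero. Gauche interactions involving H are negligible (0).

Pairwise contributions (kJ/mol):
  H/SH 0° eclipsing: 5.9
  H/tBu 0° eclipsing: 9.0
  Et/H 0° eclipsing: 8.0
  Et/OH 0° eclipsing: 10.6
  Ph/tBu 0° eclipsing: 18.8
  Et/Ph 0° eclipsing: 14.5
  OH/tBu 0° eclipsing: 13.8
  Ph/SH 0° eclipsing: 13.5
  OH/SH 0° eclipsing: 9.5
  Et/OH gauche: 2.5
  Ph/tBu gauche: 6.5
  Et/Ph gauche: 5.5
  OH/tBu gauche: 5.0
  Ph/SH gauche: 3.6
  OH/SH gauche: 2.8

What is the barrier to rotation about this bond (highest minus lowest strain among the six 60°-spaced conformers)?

18.4 kJ/mol

SH at 0° (eclipsed): H–SH eclipsed, Ph–tBu eclipsed, OH–Et eclipsed; 5.9 + 18.8 + 10.6 = 35.3 kJ/mol.
SH at 60° (staggered): Ph–SH gauche, Ph–tBu gauche, OH–tBu gauche, OH–Et gauche; 3.6 + 6.5 + 5.0 + 2.5 = 17.6 kJ/mol.
SH at 120° (eclipsed): H–Et eclipsed, Ph–SH eclipsed, OH–tBu eclipsed; 8.0 + 13.5 + 13.8 = 35.3 kJ/mol.
SH at 180° (staggered): Ph–SH gauche, Ph–Et gauche, OH–SH gauche, OH–tBu gauche; 3.6 + 5.5 + 2.8 + 5.0 = 16.9 kJ/mol.
SH at 240° (eclipsed): H–tBu eclipsed, Ph–Et eclipsed, OH–SH eclipsed; 9.0 + 14.5 + 9.5 = 33.0 kJ/mol.
SH at 300° (staggered): Ph–tBu gauche, Ph–Et gauche, OH–SH gauche, OH–Et gauche; 6.5 + 5.5 + 2.8 + 2.5 = 17.3 kJ/mol.
Max at 0° (35.3 kJ/mol), min at 180° (16.9 kJ/mol); barrier = 18.4 kJ/mol.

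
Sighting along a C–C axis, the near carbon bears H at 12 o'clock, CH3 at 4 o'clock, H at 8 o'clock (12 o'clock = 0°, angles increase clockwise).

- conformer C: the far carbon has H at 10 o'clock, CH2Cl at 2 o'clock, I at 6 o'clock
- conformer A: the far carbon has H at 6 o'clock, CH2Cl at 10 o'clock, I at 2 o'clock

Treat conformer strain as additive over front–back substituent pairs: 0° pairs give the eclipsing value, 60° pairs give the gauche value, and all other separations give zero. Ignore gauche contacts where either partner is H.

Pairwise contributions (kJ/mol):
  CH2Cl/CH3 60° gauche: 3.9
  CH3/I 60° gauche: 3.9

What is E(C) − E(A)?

C (staggered): CH3(120°)/CH2Cl(60°) gauche 3.9; CH3(120°)/I(180°) gauche 3.9 → 7.8 kJ/mol.
A (staggered): CH3(120°)/I(60°) gauche 3.9 → 3.9 kJ/mol.
E(C) − E(A) = 7.8 − 3.9 = +3.9 kJ/mol.

+3.9 kJ/mol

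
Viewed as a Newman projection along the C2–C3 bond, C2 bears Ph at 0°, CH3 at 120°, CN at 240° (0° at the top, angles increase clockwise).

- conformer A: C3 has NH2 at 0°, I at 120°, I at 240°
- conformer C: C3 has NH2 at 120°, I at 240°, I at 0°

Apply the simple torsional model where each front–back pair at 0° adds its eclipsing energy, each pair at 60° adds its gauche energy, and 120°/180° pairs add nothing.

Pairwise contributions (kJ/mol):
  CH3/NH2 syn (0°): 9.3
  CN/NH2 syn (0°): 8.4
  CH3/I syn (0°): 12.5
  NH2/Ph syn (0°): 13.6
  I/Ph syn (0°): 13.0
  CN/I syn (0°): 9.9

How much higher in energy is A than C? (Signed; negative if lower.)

+3.8 kJ/mol

A (eclipsed): Ph(0°)/NH2(0°) eclipsed 13.6; CH3(120°)/I(120°) eclipsed 12.5; CN(240°)/I(240°) eclipsed 9.9 → 36.0 kJ/mol.
C (eclipsed): Ph(0°)/I(0°) eclipsed 13.0; CH3(120°)/NH2(120°) eclipsed 9.3; CN(240°)/I(240°) eclipsed 9.9 → 32.2 kJ/mol.
E(A) − E(C) = 36.0 − 32.2 = +3.8 kJ/mol.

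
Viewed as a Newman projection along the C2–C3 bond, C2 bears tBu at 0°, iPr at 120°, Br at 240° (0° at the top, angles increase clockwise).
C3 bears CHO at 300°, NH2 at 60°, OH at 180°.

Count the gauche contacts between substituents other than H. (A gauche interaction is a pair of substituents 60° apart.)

Non-H gauche pairs: tBu(0°)/CHO(300°); tBu(0°)/NH2(60°); iPr(120°)/NH2(60°); iPr(120°)/OH(180°); Br(240°)/CHO(300°); Br(240°)/OH(180°) — 6 interactions.

6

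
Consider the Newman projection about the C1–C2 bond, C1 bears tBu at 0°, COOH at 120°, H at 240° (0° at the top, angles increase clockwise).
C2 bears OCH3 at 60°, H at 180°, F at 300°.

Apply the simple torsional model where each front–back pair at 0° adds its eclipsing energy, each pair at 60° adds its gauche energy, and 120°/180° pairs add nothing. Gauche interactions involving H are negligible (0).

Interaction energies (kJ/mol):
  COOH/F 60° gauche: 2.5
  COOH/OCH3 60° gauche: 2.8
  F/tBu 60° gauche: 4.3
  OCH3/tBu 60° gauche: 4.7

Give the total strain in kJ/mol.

This conformer (staggered): tBu(0°)/OCH3(60°) gauche 4.7; tBu(0°)/F(300°) gauche 4.3; COOH(120°)/OCH3(60°) gauche 2.8 → 11.8 kJ/mol.

11.8 kJ/mol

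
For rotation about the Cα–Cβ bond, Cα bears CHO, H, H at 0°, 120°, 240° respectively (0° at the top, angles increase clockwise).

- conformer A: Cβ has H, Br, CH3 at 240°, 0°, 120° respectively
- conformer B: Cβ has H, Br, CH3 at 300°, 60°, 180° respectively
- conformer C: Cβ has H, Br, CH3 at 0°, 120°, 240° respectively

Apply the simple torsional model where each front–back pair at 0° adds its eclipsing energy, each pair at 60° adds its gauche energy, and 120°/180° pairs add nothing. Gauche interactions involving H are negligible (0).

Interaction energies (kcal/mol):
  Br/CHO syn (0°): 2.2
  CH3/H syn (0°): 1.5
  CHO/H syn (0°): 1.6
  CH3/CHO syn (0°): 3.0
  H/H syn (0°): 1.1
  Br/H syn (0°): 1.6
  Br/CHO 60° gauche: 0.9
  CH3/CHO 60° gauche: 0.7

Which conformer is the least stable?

A

A is eclipsed. CHO at 0° is eclipsed with Br at 0° (2.2); H at 120° is eclipsed with CH3 at 120° (1.5); H at 240° is eclipsed with H at 240° (1.1). Total 4.8 kcal/mol.
B is staggered. CHO at 0° is gauche with Br at 60° (0.9). Total 0.9 kcal/mol.
C is eclipsed. CHO at 0° is eclipsed with H at 0° (1.6); H at 120° is eclipsed with Br at 120° (1.6); H at 240° is eclipsed with CH3 at 240° (1.5). Total 4.7 kcal/mol.
A has the highest total (4.8 kcal/mol).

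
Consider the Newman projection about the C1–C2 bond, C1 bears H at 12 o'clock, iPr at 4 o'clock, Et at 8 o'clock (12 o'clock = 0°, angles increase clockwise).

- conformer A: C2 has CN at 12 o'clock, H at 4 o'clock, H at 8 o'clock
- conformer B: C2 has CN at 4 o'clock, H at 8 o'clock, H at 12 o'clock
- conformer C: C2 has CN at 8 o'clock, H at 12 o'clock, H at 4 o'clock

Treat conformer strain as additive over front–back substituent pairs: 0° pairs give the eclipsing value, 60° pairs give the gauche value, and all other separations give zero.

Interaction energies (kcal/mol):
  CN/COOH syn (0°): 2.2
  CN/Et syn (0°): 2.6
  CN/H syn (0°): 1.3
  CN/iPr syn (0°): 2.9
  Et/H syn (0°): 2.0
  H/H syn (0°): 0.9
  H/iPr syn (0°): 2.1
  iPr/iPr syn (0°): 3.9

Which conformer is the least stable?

B

A (eclipsed): H(0°)/CN(0°) eclipsed 1.3; iPr(120°)/H(120°) eclipsed 2.1; Et(240°)/H(240°) eclipsed 2.0 → 5.4 kcal/mol.
B (eclipsed): H(0°)/H(0°) eclipsed 0.9; iPr(120°)/CN(120°) eclipsed 2.9; Et(240°)/H(240°) eclipsed 2.0 → 5.8 kcal/mol.
C (eclipsed): H(0°)/H(0°) eclipsed 0.9; iPr(120°)/H(120°) eclipsed 2.1; Et(240°)/CN(240°) eclipsed 2.6 → 5.6 kcal/mol.
B has the highest total (5.8 kcal/mol).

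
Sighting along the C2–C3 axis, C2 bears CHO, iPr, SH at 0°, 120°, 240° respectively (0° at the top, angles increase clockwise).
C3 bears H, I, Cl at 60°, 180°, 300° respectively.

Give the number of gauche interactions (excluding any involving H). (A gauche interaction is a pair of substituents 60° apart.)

Non-H gauche pairs: CHO(0°)/Cl(300°); iPr(120°)/I(180°); SH(240°)/I(180°); SH(240°)/Cl(300°) — 4 interactions.

4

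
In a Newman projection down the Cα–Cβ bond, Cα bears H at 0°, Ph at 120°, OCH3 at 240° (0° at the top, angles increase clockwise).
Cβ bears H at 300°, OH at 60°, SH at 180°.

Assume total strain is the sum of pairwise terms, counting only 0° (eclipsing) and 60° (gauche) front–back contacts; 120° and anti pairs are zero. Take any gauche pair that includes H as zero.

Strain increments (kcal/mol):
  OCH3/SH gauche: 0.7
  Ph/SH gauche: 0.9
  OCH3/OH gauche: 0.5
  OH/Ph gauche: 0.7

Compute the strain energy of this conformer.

This conformer (staggered): Ph(120°)/OH(60°) gauche 0.7; Ph(120°)/SH(180°) gauche 0.9; OCH3(240°)/SH(180°) gauche 0.7 → 2.3 kcal/mol.

2.3 kcal/mol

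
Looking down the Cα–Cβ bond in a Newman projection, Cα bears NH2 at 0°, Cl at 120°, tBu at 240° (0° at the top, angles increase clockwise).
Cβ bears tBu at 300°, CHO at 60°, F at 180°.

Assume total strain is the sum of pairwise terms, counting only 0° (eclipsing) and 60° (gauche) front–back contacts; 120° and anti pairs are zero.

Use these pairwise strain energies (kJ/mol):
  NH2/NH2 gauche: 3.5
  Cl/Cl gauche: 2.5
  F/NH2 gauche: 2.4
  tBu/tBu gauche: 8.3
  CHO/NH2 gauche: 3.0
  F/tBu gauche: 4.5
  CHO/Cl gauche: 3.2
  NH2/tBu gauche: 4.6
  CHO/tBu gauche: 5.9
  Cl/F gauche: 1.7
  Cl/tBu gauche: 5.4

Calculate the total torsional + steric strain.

This conformer (staggered): NH2–tBu gauche, NH2–CHO gauche, Cl–CHO gauche, Cl–F gauche, tBu–tBu gauche, tBu–F gauche; 4.6 + 3.0 + 3.2 + 1.7 + 8.3 + 4.5 = 25.3 kJ/mol.

25.3 kJ/mol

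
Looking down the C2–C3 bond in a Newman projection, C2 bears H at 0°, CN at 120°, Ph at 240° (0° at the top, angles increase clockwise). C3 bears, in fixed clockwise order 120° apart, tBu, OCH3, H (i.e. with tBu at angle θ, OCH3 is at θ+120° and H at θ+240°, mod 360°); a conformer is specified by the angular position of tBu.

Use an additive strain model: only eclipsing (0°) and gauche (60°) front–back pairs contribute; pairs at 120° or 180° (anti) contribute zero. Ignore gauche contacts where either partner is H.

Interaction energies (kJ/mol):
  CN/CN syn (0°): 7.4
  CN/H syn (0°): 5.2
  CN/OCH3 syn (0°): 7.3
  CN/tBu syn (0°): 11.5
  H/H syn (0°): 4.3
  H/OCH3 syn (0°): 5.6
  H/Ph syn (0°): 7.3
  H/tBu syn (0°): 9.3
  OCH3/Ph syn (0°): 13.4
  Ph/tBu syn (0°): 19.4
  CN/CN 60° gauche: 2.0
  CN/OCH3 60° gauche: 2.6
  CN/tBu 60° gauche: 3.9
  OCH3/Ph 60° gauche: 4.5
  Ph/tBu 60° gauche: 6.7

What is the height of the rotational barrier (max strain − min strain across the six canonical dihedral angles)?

20.9 kJ/mol

tBu at 0° (eclipsed): H–tBu eclipsed, CN–OCH3 eclipsed, Ph–H eclipsed; 9.3 + 7.3 + 7.3 = 23.9 kJ/mol.
tBu at 60° (staggered): CN–tBu gauche, CN–OCH3 gauche, Ph–OCH3 gauche; 3.9 + 2.6 + 4.5 = 11.0 kJ/mol.
tBu at 120° (eclipsed): H–H eclipsed, CN–tBu eclipsed, Ph–OCH3 eclipsed; 4.3 + 11.5 + 13.4 = 29.2 kJ/mol.
tBu at 180° (staggered): CN–tBu gauche, Ph–tBu gauche, Ph–OCH3 gauche; 3.9 + 6.7 + 4.5 = 15.1 kJ/mol.
tBu at 240° (eclipsed): H–OCH3 eclipsed, CN–H eclipsed, Ph–tBu eclipsed; 5.6 + 5.2 + 19.4 = 30.2 kJ/mol.
tBu at 300° (staggered): CN–OCH3 gauche, Ph–tBu gauche; 2.6 + 6.7 = 9.3 kJ/mol.
Max at 240° (30.2 kJ/mol), min at 300° (9.3 kJ/mol); barrier = 20.9 kJ/mol.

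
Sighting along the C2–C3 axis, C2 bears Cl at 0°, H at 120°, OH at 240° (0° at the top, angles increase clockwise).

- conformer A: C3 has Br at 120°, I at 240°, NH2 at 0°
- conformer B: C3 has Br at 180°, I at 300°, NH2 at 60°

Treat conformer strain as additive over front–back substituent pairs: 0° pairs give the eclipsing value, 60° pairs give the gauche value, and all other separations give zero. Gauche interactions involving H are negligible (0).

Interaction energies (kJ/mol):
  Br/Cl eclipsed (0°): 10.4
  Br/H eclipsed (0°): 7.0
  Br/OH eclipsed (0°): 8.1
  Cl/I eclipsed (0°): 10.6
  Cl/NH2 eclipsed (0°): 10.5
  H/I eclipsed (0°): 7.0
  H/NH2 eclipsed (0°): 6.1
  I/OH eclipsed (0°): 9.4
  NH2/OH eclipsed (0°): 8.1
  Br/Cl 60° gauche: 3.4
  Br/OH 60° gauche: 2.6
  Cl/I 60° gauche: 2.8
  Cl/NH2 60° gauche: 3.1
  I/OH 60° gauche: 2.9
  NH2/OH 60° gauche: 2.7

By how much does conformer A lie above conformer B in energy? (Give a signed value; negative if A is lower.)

+15.5 kJ/mol

A is eclipsed. Cl at 0° is eclipsed with NH2 at 0° (10.5); H at 120° is eclipsed with Br at 120° (7.0); OH at 240° is eclipsed with I at 240° (9.4). Total 26.9 kJ/mol.
B is staggered. Cl at 0° is gauche with I at 300° (2.8); Cl at 0° is gauche with NH2 at 60° (3.1); OH at 240° is gauche with Br at 180° (2.6); OH at 240° is gauche with I at 300° (2.9). Total 11.4 kJ/mol.
E(A) − E(B) = 26.9 − 11.4 = +15.5 kJ/mol.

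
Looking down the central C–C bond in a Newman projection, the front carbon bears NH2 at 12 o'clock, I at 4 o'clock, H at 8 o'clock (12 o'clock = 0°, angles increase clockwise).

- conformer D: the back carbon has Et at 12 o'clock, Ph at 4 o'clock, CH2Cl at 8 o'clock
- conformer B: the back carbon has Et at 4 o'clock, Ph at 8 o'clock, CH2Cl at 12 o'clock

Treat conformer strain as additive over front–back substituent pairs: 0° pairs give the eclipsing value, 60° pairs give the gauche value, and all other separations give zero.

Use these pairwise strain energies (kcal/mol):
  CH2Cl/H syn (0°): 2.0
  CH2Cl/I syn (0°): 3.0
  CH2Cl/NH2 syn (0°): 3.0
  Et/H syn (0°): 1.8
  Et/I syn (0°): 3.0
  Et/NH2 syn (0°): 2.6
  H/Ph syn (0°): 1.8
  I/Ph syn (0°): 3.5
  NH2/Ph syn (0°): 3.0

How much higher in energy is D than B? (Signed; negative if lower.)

D (eclipsed): NH2(0°)/Et(0°) eclipsed 2.6; I(120°)/Ph(120°) eclipsed 3.5; H(240°)/CH2Cl(240°) eclipsed 2.0 → 8.1 kcal/mol.
B (eclipsed): NH2(0°)/CH2Cl(0°) eclipsed 3.0; I(120°)/Et(120°) eclipsed 3.0; H(240°)/Ph(240°) eclipsed 1.8 → 7.8 kcal/mol.
E(D) − E(B) = 8.1 − 7.8 = +0.3 kcal/mol.

+0.3 kcal/mol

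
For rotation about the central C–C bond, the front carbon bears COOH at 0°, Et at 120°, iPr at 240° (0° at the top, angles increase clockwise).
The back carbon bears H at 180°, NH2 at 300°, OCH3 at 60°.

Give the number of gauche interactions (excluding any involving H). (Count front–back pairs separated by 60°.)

Non-H gauche pairs: COOH(0°)/NH2(300°); COOH(0°)/OCH3(60°); Et(120°)/OCH3(60°); iPr(240°)/NH2(300°) — 4 interactions.

4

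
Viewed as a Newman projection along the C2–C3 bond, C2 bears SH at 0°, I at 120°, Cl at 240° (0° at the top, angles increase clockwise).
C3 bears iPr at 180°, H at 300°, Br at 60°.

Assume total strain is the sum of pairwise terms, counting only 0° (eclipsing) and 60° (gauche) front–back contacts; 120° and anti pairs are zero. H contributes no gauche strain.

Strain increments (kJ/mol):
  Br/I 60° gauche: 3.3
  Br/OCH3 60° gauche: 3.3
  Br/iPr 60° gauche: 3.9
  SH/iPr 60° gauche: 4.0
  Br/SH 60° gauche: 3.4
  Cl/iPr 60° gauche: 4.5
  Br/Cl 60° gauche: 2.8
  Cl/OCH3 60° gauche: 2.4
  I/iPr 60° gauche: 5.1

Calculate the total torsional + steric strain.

16.3 kJ/mol

This conformer is staggered. SH at 0° is gauche with Br at 60° (3.4); I at 120° is gauche with iPr at 180° (5.1); I at 120° is gauche with Br at 60° (3.3); Cl at 240° is gauche with iPr at 180° (4.5). Total 16.3 kJ/mol.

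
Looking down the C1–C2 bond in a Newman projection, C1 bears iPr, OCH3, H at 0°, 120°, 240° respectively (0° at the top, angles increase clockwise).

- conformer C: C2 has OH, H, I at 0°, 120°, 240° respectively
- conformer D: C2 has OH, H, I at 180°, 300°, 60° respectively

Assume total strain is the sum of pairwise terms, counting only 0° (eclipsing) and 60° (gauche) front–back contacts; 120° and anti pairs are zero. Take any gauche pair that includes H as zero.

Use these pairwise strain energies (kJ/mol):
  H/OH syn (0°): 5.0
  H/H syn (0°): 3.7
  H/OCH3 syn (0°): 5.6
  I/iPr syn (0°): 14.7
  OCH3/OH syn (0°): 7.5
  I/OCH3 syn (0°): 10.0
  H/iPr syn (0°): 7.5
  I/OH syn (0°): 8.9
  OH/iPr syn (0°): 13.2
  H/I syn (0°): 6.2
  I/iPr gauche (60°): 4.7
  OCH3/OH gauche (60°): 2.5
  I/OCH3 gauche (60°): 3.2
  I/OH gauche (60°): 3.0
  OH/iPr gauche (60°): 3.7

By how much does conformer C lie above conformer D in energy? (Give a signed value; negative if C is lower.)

+14.6 kJ/mol

C (eclipsed): iPr–OH eclipsed, OCH3–H eclipsed, H–I eclipsed; 13.2 + 5.6 + 6.2 = 25.0 kJ/mol.
D (staggered): iPr–I gauche, OCH3–OH gauche, OCH3–I gauche; 4.7 + 2.5 + 3.2 = 10.4 kJ/mol.
E(C) − E(D) = 25.0 − 10.4 = +14.6 kJ/mol.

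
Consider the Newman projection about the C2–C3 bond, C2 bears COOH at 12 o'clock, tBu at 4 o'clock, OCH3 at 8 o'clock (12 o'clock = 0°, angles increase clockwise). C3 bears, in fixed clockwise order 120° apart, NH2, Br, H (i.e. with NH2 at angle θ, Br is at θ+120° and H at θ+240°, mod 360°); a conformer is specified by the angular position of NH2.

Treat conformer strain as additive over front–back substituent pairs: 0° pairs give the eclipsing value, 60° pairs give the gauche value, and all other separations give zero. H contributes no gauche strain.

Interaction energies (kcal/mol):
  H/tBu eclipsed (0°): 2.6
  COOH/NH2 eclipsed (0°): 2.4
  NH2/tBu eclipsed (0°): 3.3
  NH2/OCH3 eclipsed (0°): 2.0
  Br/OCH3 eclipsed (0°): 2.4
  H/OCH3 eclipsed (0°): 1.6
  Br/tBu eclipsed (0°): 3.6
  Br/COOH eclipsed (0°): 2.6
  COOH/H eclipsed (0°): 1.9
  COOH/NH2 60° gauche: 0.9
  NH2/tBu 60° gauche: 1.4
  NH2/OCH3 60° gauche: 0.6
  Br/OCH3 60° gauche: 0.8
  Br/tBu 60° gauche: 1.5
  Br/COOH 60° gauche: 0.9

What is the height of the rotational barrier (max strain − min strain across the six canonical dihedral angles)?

NH2 at 0° (eclipsed): COOH(0°)/NH2(0°) eclipsed 2.4; tBu(120°)/Br(120°) eclipsed 3.6; OCH3(240°)/H(240°) eclipsed 1.6 → 7.6 kcal/mol.
NH2 at 60° (staggered): COOH(0°)/NH2(60°) gauche 0.9; tBu(120°)/NH2(60°) gauche 1.4; tBu(120°)/Br(180°) gauche 1.5; OCH3(240°)/Br(180°) gauche 0.8 → 4.6 kcal/mol.
NH2 at 120° (eclipsed): COOH(0°)/H(0°) eclipsed 1.9; tBu(120°)/NH2(120°) eclipsed 3.3; OCH3(240°)/Br(240°) eclipsed 2.4 → 7.6 kcal/mol.
NH2 at 180° (staggered): COOH(0°)/Br(300°) gauche 0.9; tBu(120°)/NH2(180°) gauche 1.4; OCH3(240°)/NH2(180°) gauche 0.6; OCH3(240°)/Br(300°) gauche 0.8 → 3.7 kcal/mol.
NH2 at 240° (eclipsed): COOH(0°)/Br(0°) eclipsed 2.6; tBu(120°)/H(120°) eclipsed 2.6; OCH3(240°)/NH2(240°) eclipsed 2.0 → 7.2 kcal/mol.
NH2 at 300° (staggered): COOH(0°)/NH2(300°) gauche 0.9; COOH(0°)/Br(60°) gauche 0.9; tBu(120°)/Br(60°) gauche 1.5; OCH3(240°)/NH2(300°) gauche 0.6 → 3.9 kcal/mol.
Max at 0° (7.6 kcal/mol), min at 180° (3.7 kcal/mol); barrier = 3.9 kcal/mol.

3.9 kcal/mol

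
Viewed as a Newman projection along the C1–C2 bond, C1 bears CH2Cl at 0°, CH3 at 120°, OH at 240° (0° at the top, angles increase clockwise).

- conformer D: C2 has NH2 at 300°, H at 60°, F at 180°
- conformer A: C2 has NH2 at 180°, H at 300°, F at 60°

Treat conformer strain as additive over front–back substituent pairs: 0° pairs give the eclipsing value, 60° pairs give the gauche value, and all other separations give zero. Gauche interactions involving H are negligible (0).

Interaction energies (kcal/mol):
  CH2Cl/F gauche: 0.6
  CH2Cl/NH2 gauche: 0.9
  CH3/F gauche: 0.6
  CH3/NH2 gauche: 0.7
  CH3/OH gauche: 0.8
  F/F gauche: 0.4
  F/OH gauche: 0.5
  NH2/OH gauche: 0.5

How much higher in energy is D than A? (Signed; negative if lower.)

D (staggered): CH2Cl–NH2 gauche, CH3–F gauche, OH–NH2 gauche, OH–F gauche; 0.9 + 0.6 + 0.5 + 0.5 = 2.5 kcal/mol.
A (staggered): CH2Cl–F gauche, CH3–NH2 gauche, CH3–F gauche, OH–NH2 gauche; 0.6 + 0.7 + 0.6 + 0.5 = 2.4 kcal/mol.
E(D) − E(A) = 2.5 − 2.4 = +0.1 kcal/mol.

+0.1 kcal/mol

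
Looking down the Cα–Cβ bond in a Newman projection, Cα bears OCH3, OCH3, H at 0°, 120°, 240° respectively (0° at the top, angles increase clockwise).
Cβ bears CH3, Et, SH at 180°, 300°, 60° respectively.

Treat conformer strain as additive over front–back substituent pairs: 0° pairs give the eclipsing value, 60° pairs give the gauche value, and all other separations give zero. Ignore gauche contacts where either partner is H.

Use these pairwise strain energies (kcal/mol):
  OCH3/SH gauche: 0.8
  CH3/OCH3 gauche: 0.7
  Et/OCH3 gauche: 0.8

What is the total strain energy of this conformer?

3.1 kcal/mol

This conformer (staggered): OCH3(0°)/Et(300°) gauche 0.8; OCH3(0°)/SH(60°) gauche 0.8; OCH3(120°)/CH3(180°) gauche 0.7; OCH3(120°)/SH(60°) gauche 0.8 → 3.1 kcal/mol.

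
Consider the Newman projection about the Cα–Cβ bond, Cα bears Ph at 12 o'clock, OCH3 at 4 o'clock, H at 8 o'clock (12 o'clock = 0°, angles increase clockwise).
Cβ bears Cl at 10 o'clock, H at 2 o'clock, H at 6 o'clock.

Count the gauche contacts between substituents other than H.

Non-H gauche pairs: Ph(0°)/Cl(300°) — 1 interaction.

1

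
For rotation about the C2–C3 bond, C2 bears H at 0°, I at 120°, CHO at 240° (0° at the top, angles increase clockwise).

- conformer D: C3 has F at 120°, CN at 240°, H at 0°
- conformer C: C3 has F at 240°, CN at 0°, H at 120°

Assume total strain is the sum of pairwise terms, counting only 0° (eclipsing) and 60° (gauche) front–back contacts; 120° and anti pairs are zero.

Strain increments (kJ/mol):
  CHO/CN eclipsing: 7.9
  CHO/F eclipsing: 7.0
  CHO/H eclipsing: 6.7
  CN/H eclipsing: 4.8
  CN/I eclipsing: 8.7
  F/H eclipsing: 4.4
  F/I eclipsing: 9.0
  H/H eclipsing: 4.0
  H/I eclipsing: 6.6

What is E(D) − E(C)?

+2.5 kJ/mol

D (eclipsed): H–H eclipsed, I–F eclipsed, CHO–CN eclipsed; 4.0 + 9.0 + 7.9 = 20.9 kJ/mol.
C (eclipsed): H–CN eclipsed, I–H eclipsed, CHO–F eclipsed; 4.8 + 6.6 + 7.0 = 18.4 kJ/mol.
E(D) − E(C) = 20.9 − 18.4 = +2.5 kJ/mol.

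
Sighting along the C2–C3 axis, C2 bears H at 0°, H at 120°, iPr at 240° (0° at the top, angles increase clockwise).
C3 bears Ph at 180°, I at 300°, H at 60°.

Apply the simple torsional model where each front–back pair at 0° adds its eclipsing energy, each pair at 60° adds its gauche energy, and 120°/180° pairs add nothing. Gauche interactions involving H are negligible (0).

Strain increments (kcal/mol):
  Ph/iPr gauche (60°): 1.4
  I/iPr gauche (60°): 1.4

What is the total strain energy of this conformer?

2.8 kcal/mol

This conformer (staggered): iPr–Ph gauche, iPr–I gauche; 1.4 + 1.4 = 2.8 kcal/mol.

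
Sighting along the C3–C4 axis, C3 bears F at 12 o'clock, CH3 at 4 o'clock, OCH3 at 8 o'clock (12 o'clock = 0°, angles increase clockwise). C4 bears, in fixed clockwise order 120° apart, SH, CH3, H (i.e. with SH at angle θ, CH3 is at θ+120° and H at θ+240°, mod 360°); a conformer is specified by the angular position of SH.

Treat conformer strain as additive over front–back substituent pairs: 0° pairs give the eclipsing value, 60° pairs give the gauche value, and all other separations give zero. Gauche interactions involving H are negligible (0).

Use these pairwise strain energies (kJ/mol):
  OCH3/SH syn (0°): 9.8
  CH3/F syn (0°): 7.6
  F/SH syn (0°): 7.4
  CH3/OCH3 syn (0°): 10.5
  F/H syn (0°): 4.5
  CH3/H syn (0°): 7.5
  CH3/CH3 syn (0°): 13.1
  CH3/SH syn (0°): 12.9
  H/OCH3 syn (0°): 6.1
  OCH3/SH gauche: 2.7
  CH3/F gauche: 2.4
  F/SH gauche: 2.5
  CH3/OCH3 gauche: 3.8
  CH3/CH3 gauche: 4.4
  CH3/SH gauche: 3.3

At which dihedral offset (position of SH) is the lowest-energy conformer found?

300°

SH at 0° (eclipsed): F–SH eclipsed, CH3–CH3 eclipsed, OCH3–H eclipsed; 7.4 + 13.1 + 6.1 = 26.6 kJ/mol.
SH at 60° (staggered): F–SH gauche, CH3–SH gauche, CH3–CH3 gauche, OCH3–CH3 gauche; 2.5 + 3.3 + 4.4 + 3.8 = 14.0 kJ/mol.
SH at 120° (eclipsed): F–H eclipsed, CH3–SH eclipsed, OCH3–CH3 eclipsed; 4.5 + 12.9 + 10.5 = 27.9 kJ/mol.
SH at 180° (staggered): F–CH3 gauche, CH3–SH gauche, OCH3–SH gauche, OCH3–CH3 gauche; 2.4 + 3.3 + 2.7 + 3.8 = 12.2 kJ/mol.
SH at 240° (eclipsed): F–CH3 eclipsed, CH3–H eclipsed, OCH3–SH eclipsed; 7.6 + 7.5 + 9.8 = 24.9 kJ/mol.
SH at 300° (staggered): F–SH gauche, F–CH3 gauche, CH3–CH3 gauche, OCH3–SH gauche; 2.5 + 2.4 + 4.4 + 2.7 = 12.0 kJ/mol.
The minimum (12.0 kJ/mol) occurs with SH at 300°.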